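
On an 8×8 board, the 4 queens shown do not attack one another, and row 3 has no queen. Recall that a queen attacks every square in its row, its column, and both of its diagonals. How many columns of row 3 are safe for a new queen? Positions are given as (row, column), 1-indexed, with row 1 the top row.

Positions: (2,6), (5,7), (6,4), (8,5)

3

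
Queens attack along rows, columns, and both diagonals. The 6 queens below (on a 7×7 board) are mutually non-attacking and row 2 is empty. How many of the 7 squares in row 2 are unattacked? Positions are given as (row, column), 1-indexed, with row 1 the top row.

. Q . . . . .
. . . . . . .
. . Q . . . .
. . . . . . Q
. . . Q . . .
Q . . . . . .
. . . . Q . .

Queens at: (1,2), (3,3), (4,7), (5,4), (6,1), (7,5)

(1,2) attacks row 2 at column 2 and diagonals 1, 3.
(3,3) attacks row 2 at column 3 and diagonals 2, 4.
(4,7) attacks row 2 at column 7 and diagonals 5.
(5,4) attacks row 2 at column 4 and diagonals 1, 7.
(6,1) attacks row 2 at column 1 and diagonals 5.
(7,5) attacks row 2 at column 5.
Attacked columns: {1, 2, 3, 4, 5, 7}. Safe: {6}.

1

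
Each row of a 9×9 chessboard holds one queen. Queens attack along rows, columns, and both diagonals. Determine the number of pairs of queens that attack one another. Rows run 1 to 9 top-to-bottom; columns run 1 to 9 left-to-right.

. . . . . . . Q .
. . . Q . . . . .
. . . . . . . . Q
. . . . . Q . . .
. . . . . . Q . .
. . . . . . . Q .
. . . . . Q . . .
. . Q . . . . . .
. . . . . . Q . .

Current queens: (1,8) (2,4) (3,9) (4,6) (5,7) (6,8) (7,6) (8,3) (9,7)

Same column: (1,8)–(6,8) (column 8); (4,6)–(7,6) (column 6); (5,7)–(9,7) (column 7).
Same diagonal: (2,4)–(4,6) (|2−4| = |4−6| = 2); (2,4)–(5,7) (|2−5| = |4−7| = 3); (2,4)–(6,8) (|2−6| = |4−8| = 4); (3,9)–(5,7) (|3−5| = |9−7| = 2); (4,6)–(5,7) (|4−5| = |6−7| = 1); (4,6)–(6,8) (|4−6| = |6−8| = 2); (5,7)–(6,8) (|5−6| = |7−8| = 1).
Total attacking pairs: 10.

10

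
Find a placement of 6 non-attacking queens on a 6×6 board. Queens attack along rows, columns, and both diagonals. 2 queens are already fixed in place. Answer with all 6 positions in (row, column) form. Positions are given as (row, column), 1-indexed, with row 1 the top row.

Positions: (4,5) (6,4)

(1,3) (2,6) (3,2) (4,5) (5,1) (6,4)

Row 1: attacked by (4,5)→{2,5}; (6,4)→{4}. Safe: 1, 3, 6. Place at column 3.
Row 2: attacked by (1,3)→{2,3,4}; (4,5)→{3,5}; (6,4)→{4}. Safe: 1, 6. Place at column 6.
Row 3: attacked by (1,3)→{1,3,5}; (2,6)→{5,6}; (4,5)→{4,5,6}; (6,4)→{1,4}. Safe: 2. Place at column 2.
Row 5: attacked by (1,3)→{3}; (2,6)→{3,6}; (3,2)→{2,4}; (4,5)→{4,5,6}; (6,4)→{3,4,5}. Safe: 1. Place at column 1.
Columns [3, 6, 2, 5, 1, 4], r−c [-2, -4, 1, -1, 4, 2], r+c [4, 8, 5, 9, 6, 10] are all distinct, so no two queens attack.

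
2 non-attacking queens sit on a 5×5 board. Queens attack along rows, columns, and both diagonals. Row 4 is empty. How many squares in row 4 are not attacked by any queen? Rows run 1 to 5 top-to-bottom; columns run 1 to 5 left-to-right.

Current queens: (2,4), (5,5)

(2,4) attacks row 4 at column 4 and diagonals 2.
(5,5) attacks row 4 at column 5 and diagonals 4.
Attacked columns: {2, 4, 5}. Safe: {1, 3}.

2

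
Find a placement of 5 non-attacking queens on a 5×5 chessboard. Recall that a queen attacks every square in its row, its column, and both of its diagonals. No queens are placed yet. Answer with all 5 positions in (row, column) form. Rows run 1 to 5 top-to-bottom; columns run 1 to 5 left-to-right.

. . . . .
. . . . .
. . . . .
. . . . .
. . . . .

Row 1: Safe: 1, 2, 3, 4, 5. Place at column 3.
Row 2: attacked by (1,3)→{2,3,4}. Safe: 1, 5. Place at column 1.
Row 3: attacked by (1,3)→{1,3,5}; (2,1)→{1,2}. Safe: 4. Place at column 4.
Row 4: attacked by (1,3)→{3}; (2,1)→{1,3}; (3,4)→{3,4,5}. Safe: 2. Place at column 2.
Row 5: attacked by (1,3)→{3}; (2,1)→{1,4}; (3,4)→{2,4}; (4,2)→{1,2,3}. Safe: 5. Place at column 5.
Columns [3, 1, 4, 2, 5], r−c [-2, 1, -1, 2, 0], r+c [4, 3, 7, 6, 10] are all distinct, so no two queens attack.

(1,3) (2,1) (3,4) (4,2) (5,5)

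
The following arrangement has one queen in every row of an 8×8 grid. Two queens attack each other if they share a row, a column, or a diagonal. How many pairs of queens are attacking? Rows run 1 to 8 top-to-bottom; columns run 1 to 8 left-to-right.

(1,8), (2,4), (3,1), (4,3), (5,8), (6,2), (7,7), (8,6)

Same column: (1,8)–(5,8) (column 8).
Same diagonal: (3,1)–(8,6) (|3−8| = |1−6| = 5); (7,7)–(8,6) (|7−8| = |7−6| = 1).
Total attacking pairs: 3.

3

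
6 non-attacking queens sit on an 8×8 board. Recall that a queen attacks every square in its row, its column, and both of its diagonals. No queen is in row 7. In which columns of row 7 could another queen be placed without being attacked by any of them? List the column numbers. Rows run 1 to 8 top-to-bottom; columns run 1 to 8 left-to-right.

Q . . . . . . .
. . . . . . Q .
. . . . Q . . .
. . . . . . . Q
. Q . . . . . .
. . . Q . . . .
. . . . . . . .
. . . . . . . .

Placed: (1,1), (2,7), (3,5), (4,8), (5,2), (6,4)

(1,1) attacks row 7 at column 1 and diagonals 7.
(2,7) attacks row 7 at column 7 and diagonals 2.
(3,5) attacks row 7 at column 5 and diagonals 1.
(4,8) attacks row 7 at column 8 and diagonals 5.
(5,2) attacks row 7 at column 2 and diagonals 4.
(6,4) attacks row 7 at column 4 and diagonals 3, 5.
Attacked columns: {1, 2, 3, 4, 5, 7, 8}. Safe: {6}.

columns 6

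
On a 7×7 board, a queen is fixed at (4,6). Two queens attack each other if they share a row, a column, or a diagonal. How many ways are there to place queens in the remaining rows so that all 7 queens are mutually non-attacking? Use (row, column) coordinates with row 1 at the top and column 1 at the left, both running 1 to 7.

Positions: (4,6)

Branch on row 1: col 1 → 1; col 2 → 0; col 4 → 2; col 5 → 2; col 7 → 1.
Sum: 1 + 0 + 2 + 2 + 1 = 6.

6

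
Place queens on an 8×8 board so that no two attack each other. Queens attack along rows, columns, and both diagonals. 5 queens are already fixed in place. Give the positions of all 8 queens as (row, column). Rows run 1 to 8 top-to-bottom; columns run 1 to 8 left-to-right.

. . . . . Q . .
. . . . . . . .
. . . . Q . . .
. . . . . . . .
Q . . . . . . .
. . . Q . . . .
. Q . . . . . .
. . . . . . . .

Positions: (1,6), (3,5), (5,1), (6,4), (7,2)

Row 2: attacked by (1,6)→{5,6,7}; (3,5)→{4,5,6}; (5,1)→{1,4}; (6,4)→{4,8}; (7,2)→{2,7}. Safe: 3. Place at column 3.
Row 4: attacked by (1,6)→{3,6}; (2,3)→{1,3,5}; (3,5)→{4,5,6}; (5,1)→{1,2}; (6,4)→{2,4,6}; (7,2)→{2,5}. Safe: 7, 8. Place at column 8.
Row 8: attacked by (1,6)→{6}; (2,3)→{3}; (3,5)→{5}; (4,8)→{4,8}; (5,1)→{1,4}; (6,4)→{2,4,6}; (7,2)→{1,2,3}. Safe: 7. Place at column 7.
Columns [6, 3, 5, 8, 1, 4, 2, 7], r−c [-5, -1, -2, -4, 4, 2, 5, 1], r+c [7, 5, 8, 12, 6, 10, 9, 15] are all distinct, so no two queens attack.

(1,6) (2,3) (3,5) (4,8) (5,1) (6,4) (7,2) (8,7)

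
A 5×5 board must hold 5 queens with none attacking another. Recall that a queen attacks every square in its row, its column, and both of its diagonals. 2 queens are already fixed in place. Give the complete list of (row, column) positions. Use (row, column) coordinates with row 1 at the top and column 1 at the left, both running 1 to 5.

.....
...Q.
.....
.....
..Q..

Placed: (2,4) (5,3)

Row 1: attacked by (2,4)→{3,4,5}; (5,3)→{3}. Safe: 1, 2. Place at column 1.
Row 3: attacked by (1,1)→{1,3}; (2,4)→{3,4,5}; (5,3)→{1,3,5}. Safe: 2. Place at column 2.
Row 4: attacked by (1,1)→{1,4}; (2,4)→{2,4}; (3,2)→{1,2,3}; (5,3)→{2,3,4}. Safe: 5. Place at column 5.
Columns [1, 4, 2, 5, 3], r−c [0, -2, 1, -1, 2], r+c [2, 6, 5, 9, 8] are all distinct, so no two queens attack.

(1,1) (2,4) (3,2) (4,5) (5,3)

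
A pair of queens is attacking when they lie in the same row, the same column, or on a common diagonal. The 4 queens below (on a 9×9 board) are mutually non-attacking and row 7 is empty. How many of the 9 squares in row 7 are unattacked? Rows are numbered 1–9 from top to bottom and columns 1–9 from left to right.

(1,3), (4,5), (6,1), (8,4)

2

(1,3) attacks row 7 at column 3 and diagonals 9.
(4,5) attacks row 7 at column 5 and diagonals 2, 8.
(6,1) attacks row 7 at column 1 and diagonals 2.
(8,4) attacks row 7 at column 4 and diagonals 3, 5.
Attacked columns: {1, 2, 3, 4, 5, 8, 9}. Safe: {6, 7}.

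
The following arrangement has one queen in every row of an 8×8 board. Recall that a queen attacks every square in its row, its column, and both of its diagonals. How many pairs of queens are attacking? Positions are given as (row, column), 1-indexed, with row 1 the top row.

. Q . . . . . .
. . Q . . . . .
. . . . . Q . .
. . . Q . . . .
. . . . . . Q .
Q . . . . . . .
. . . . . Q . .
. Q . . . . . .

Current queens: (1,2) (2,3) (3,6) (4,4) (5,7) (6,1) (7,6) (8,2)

3

Same column: (1,2)–(8,2) (column 2); (3,6)–(7,6) (column 6).
Same diagonal: (1,2)–(2,3) (|1−2| = |2−3| = 1).
Total attacking pairs: 3.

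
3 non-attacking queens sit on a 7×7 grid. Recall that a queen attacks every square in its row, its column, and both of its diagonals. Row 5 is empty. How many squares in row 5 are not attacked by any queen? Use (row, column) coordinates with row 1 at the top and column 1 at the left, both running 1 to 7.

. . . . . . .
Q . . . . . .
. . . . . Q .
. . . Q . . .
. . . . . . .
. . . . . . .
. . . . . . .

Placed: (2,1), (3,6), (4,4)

2

(2,1) attacks row 5 at column 1 and diagonals 4.
(3,6) attacks row 5 at column 6 and diagonals 4.
(4,4) attacks row 5 at column 4 and diagonals 3, 5.
Attacked columns: {1, 3, 4, 5, 6}. Safe: {2, 7}.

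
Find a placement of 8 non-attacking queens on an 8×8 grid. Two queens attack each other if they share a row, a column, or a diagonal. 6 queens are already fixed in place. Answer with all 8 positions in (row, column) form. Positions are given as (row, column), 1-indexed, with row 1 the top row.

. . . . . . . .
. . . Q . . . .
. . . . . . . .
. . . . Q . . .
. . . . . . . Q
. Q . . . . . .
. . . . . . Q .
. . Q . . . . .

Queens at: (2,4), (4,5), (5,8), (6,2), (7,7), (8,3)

Row 1: attacked by (2,4)→{3,4,5}; (4,5)→{2,5,8}; (5,8)→{4,8}; (6,2)→{2,7}; (7,7)→{1,7}; (8,3)→{3}. Safe: 6. Place at column 6.
Row 3: attacked by (1,6)→{4,6,8}; (2,4)→{3,4,5}; (4,5)→{4,5,6}; (5,8)→{6,8}; (6,2)→{2,5}; (7,7)→{3,7}; (8,3)→{3,8}. Safe: 1. Place at column 1.
Columns [6, 4, 1, 5, 8, 2, 7, 3], r−c [-5, -2, 2, -1, -3, 4, 0, 5], r+c [7, 6, 4, 9, 13, 8, 14, 11] are all distinct, so no two queens attack.

(1,6) (2,4) (3,1) (4,5) (5,8) (6,2) (7,7) (8,3)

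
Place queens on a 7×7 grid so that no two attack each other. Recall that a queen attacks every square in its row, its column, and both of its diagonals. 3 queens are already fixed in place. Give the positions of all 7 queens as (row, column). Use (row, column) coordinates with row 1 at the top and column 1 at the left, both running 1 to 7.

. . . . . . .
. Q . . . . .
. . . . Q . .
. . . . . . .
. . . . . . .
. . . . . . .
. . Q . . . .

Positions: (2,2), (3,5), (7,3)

(1,6) (2,2) (3,5) (4,1) (5,4) (6,7) (7,3)

Row 1: attacked by (2,2)→{1,2,3}; (3,5)→{3,5,7}; (7,3)→{3}. Safe: 4, 6. Place at column 6.
Row 4: attacked by (1,6)→{3,6}; (2,2)→{2,4}; (3,5)→{4,5,6}; (7,3)→{3,6}. Safe: 1, 7. Place at column 1.
Row 5: attacked by (1,6)→{2,6}; (2,2)→{2,5}; (3,5)→{3,5,7}; (4,1)→{1,2}; (7,3)→{1,3,5}. Safe: 4. Place at column 4.
Row 6: attacked by (1,6)→{1,6}; (2,2)→{2,6}; (3,5)→{2,5}; (4,1)→{1,3}; (5,4)→{3,4,5}; (7,3)→{2,3,4}. Safe: 7. Place at column 7.
Columns [6, 2, 5, 1, 4, 7, 3], r−c [-5, 0, -2, 3, 1, -1, 4], r+c [7, 4, 8, 5, 9, 13, 10] are all distinct, so no two queens attack.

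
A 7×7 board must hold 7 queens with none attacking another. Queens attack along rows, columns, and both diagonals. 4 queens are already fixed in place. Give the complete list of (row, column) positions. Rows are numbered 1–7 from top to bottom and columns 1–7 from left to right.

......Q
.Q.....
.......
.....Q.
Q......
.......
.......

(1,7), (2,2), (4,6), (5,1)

(1,7) (2,2) (3,4) (4,6) (5,1) (6,3) (7,5)

Row 3: attacked by (1,7)→{5,7}; (2,2)→{1,2,3}; (4,6)→{5,6,7}; (5,1)→{1,3}. Safe: 4. Place at column 4.
Row 6: attacked by (1,7)→{2,7}; (2,2)→{2,6}; (3,4)→{1,4,7}; (4,6)→{4,6}; (5,1)→{1,2}. Safe: 3, 5. Place at column 3.
Row 7: attacked by (1,7)→{1,7}; (2,2)→{2,7}; (3,4)→{4}; (4,6)→{3,6}; (5,1)→{1,3}; (6,3)→{2,3,4}. Safe: 5. Place at column 5.
Columns [7, 2, 4, 6, 1, 3, 5], r−c [-6, 0, -1, -2, 4, 3, 2], r+c [8, 4, 7, 10, 6, 9, 12] are all distinct, so no two queens attack.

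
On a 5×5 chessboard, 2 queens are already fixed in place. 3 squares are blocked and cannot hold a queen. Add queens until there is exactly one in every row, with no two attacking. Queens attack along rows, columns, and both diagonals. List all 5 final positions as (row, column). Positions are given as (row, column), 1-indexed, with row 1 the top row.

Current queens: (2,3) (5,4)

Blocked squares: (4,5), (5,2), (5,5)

(1,1) (2,3) (3,5) (4,2) (5,4)

Row 1: attacked by (2,3)→{2,3,4}; (5,4)→{4}. Safe: 1, 5. Place at column 1.
Row 3: attacked by (1,1)→{1,3}; (2,3)→{2,3,4}; (5,4)→{2,4}. Safe: 5. Place at column 5.
Row 4: attacked by (1,1)→{1,4}; (2,3)→{1,3,5}; (3,5)→{4,5}; (5,4)→{3,4,5}. Blocked: 5. Safe: 2. Place at column 2.
Columns [1, 3, 5, 2, 4], r−c [0, -1, -2, 2, 1], r+c [2, 5, 8, 6, 9] are all distinct, so no two queens attack.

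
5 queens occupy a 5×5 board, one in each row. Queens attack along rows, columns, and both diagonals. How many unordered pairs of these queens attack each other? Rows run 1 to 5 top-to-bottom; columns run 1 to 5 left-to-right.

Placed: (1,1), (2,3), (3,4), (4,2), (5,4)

Same column: (3,4)–(5,4) (column 4).
Same diagonal: (2,3)–(3,4) (|2−3| = |3−4| = 1).
Total attacking pairs: 2.

2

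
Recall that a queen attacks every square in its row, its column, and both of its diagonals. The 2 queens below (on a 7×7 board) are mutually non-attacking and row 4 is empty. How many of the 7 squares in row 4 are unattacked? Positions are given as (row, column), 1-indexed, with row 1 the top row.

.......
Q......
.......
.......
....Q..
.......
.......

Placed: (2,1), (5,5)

(2,1) attacks row 4 at column 1 and diagonals 3.
(5,5) attacks row 4 at column 5 and diagonals 4, 6.
Attacked columns: {1, 3, 4, 5, 6}. Safe: {2, 7}.

2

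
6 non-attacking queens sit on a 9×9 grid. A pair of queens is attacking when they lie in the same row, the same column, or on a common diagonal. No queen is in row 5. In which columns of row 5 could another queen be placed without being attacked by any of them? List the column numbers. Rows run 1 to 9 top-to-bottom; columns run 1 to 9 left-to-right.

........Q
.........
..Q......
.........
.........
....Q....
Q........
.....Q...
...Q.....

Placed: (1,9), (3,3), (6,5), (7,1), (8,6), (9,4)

columns 2, 7

(1,9) attacks row 5 at column 9 and diagonals 5.
(3,3) attacks row 5 at column 3 and diagonals 1, 5.
(6,5) attacks row 5 at column 5 and diagonals 4, 6.
(7,1) attacks row 5 at column 1 and diagonals 3.
(8,6) attacks row 5 at column 6 and diagonals 3, 9.
(9,4) attacks row 5 at column 4 and diagonals 8.
Attacked columns: {1, 3, 4, 5, 6, 8, 9}. Safe: {2, 7}.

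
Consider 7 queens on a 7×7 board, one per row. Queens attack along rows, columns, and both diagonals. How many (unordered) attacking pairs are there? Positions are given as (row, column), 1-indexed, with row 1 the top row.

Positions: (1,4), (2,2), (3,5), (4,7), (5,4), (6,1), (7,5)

3

Same column: (1,4)–(5,4) (column 4); (3,5)–(7,5) (column 5).
Same diagonal: (1,4)–(4,7) (|1−4| = |4−7| = 3).
Total attacking pairs: 3.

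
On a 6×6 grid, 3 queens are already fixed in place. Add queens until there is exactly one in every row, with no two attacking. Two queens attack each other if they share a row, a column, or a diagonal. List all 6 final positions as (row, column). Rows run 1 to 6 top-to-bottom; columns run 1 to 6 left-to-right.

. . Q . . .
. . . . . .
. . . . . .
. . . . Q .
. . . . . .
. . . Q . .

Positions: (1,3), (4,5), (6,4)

(1,3) (2,6) (3,2) (4,5) (5,1) (6,4)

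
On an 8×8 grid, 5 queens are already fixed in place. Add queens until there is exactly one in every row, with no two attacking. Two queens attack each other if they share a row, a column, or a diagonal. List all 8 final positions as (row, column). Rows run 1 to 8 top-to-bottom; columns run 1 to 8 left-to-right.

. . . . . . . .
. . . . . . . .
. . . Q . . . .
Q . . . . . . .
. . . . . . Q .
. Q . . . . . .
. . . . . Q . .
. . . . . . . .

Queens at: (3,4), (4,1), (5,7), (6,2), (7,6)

Row 1: attacked by (3,4)→{2,4,6}; (4,1)→{1,4}; (5,7)→{3,7}; (6,2)→{2,7}; (7,6)→{6}. Safe: 5, 8. Place at column 5.
Row 2: attacked by (1,5)→{4,5,6}; (3,4)→{3,4,5}; (4,1)→{1,3}; (5,7)→{4,7}; (6,2)→{2,6}; (7,6)→{1,6}. Safe: 8. Place at column 8.
Row 8: attacked by (1,5)→{5}; (2,8)→{2,8}; (3,4)→{4}; (4,1)→{1,5}; (5,7)→{4,7}; (6,2)→{2,4}; (7,6)→{5,6,7}. Safe: 3. Place at column 3.
Columns [5, 8, 4, 1, 7, 2, 6, 3], r−c [-4, -6, -1, 3, -2, 4, 1, 5], r+c [6, 10, 7, 5, 12, 8, 13, 11] are all distinct, so no two queens attack.

(1,5) (2,8) (3,4) (4,1) (5,7) (6,2) (7,6) (8,3)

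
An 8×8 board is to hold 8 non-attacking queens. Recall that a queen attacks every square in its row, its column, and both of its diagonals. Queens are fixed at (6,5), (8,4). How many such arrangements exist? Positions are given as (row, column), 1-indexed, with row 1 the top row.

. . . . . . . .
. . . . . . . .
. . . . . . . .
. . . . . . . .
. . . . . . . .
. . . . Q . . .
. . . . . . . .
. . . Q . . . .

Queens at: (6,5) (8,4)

Branch on row 1: col 1 → 0; col 2 → 2; col 3 → 0; col 6 → 2; col 7 → 1; col 8 → 1.
Sum: 0 + 2 + 0 + 2 + 1 + 1 = 6.

6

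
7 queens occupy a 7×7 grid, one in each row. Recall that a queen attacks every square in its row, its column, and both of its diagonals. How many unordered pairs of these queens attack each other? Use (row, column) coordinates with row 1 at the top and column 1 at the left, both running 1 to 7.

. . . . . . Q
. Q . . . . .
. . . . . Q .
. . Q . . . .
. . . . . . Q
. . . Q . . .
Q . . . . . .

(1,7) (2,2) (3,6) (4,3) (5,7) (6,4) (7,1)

2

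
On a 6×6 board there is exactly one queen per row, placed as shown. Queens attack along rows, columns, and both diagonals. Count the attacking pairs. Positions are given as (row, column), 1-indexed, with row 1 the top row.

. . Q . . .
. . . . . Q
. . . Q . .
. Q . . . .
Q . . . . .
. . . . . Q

2

Same column: (2,6)–(6,6) (column 6).
Same diagonal: (4,2)–(5,1) (|4−5| = |2−1| = 1).
Total attacking pairs: 2.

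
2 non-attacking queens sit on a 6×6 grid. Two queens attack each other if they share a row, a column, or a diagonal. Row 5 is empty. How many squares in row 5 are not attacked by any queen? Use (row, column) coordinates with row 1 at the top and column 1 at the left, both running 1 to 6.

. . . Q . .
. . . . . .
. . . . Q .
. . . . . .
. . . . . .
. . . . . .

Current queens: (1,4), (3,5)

(1,4) attacks row 5 at column 4.
(3,5) attacks row 5 at column 5 and diagonals 3.
Attacked columns: {3, 4, 5}. Safe: {1, 2, 6}.

3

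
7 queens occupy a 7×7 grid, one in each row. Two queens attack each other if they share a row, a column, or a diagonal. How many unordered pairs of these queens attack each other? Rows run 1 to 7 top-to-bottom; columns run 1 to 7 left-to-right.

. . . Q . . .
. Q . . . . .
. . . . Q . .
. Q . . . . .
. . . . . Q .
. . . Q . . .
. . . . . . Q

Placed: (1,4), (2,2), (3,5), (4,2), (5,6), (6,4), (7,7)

Same column: (1,4)–(6,4) (column 4); (2,2)–(4,2) (column 2).
Same diagonal: (2,2)–(7,7) (|2−7| = |2−7| = 5); (4,2)–(6,4) (|4−6| = |2−4| = 2).
Total attacking pairs: 4.

4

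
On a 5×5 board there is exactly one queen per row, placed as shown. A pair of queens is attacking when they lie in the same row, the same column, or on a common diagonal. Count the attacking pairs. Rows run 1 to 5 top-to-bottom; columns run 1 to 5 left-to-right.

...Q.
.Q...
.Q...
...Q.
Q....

Same column: (1,4)–(4,4) (column 4); (2,2)–(3,2) (column 2).
Same diagonal: (1,4)–(3,2) (|1−3| = |4−2| = 2); (2,2)–(4,4) (|2−4| = |2−4| = 2).
Total attacking pairs: 4.

4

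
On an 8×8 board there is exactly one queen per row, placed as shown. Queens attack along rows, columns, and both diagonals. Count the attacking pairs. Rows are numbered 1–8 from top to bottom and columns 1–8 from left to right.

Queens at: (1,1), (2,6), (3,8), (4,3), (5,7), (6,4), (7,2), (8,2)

2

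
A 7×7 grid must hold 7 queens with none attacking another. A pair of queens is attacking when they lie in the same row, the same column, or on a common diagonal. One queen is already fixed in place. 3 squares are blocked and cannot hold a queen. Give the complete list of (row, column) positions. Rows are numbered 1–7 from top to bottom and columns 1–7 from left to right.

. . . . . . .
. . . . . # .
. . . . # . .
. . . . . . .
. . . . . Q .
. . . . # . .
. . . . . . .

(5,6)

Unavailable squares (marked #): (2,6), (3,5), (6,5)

(1,5) (2,7) (3,2) (4,4) (5,6) (6,1) (7,3)

Row 1: attacked by (5,6)→{2,6}. Safe: 1, 3, 4, 5, 7. Place at column 5.
Row 2: attacked by (1,5)→{4,5,6}; (5,6)→{3,6}. Blocked: 6. Safe: 1, 2, 7. Place at column 7.
Row 3: attacked by (1,5)→{3,5,7}; (2,7)→{6,7}; (5,6)→{4,6}. Blocked: 5. Safe: 1, 2. Place at column 2.
Row 4: attacked by (1,5)→{2,5}; (2,7)→{5,7}; (3,2)→{1,2,3}; (5,6)→{5,6,7}. Safe: 4. Place at column 4.
Row 6: attacked by (1,5)→{5}; (2,7)→{3,7}; (3,2)→{2,5}; (4,4)→{2,4,6}; (5,6)→{5,6,7}. Blocked: 5. Safe: 1. Place at column 1.
Row 7: attacked by (1,5)→{5}; (2,7)→{2,7}; (3,2)→{2,6}; (4,4)→{1,4,7}; (5,6)→{4,6}; (6,1)→{1,2}. Safe: 3. Place at column 3.
Columns [5, 7, 2, 4, 6, 1, 3], r−c [-4, -5, 1, 0, -1, 5, 4], r+c [6, 9, 5, 8, 11, 7, 10] are all distinct, so no two queens attack.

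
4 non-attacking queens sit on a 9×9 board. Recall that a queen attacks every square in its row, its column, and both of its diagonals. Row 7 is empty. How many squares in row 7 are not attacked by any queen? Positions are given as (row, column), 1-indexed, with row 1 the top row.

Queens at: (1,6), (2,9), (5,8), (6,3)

3

(1,6) attacks row 7 at column 6.
(2,9) attacks row 7 at column 9 and diagonals 4.
(5,8) attacks row 7 at column 8 and diagonals 6.
(6,3) attacks row 7 at column 3 and diagonals 2, 4.
Attacked columns: {2, 3, 4, 6, 8, 9}. Safe: {1, 5, 7}.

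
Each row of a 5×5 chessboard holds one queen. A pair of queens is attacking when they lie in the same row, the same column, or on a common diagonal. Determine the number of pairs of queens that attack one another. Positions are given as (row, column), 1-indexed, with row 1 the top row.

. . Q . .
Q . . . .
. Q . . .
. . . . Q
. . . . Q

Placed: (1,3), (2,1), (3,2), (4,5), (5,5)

2

Same column: (4,5)–(5,5) (column 5).
Same diagonal: (2,1)–(3,2) (|2−3| = |1−2| = 1).
Total attacking pairs: 2.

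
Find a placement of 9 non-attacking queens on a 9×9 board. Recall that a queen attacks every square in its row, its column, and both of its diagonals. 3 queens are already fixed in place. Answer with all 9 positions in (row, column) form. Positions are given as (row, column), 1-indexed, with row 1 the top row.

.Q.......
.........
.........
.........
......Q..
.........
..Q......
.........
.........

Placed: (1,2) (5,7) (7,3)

Row 2: attacked by (1,2)→{1,2,3}; (5,7)→{4,7}; (7,3)→{3,8}. Safe: 5, 6, 9. Place at column 9.
Row 3: attacked by (1,2)→{2,4}; (2,9)→{8,9}; (5,7)→{5,7,9}; (7,3)→{3,7}. Safe: 1, 6. Place at column 6.
Row 4: attacked by (1,2)→{2,5}; (2,9)→{7,9}; (3,6)→{5,6,7}; (5,7)→{6,7,8}; (7,3)→{3,6}. Safe: 1, 4. Place at column 4.
Row 6: attacked by (1,2)→{2,7}; (2,9)→{5,9}; (3,6)→{3,6,9}; (4,4)→{2,4,6}; (5,7)→{6,7,8}; (7,3)→{2,3,4}. Safe: 1. Place at column 1.
Row 8: attacked by (1,2)→{2,9}; (2,9)→{3,9}; (3,6)→{1,6}; (4,4)→{4,8}; (5,7)→{4,7}; (6,1)→{1,3}; (7,3)→{2,3,4}. Safe: 5. Place at column 5.
Row 9: attacked by (1,2)→{2}; (2,9)→{2,9}; (3,6)→{6}; (4,4)→{4,9}; (5,7)→{3,7}; (6,1)→{1,4}; (7,3)→{1,3,5}; (8,5)→{4,5,6}. Safe: 8. Place at column 8.
Columns [2, 9, 6, 4, 7, 1, 3, 5, 8], r−c [-1, -7, -3, 0, -2, 5, 4, 3, 1], r+c [3, 11, 9, 8, 12, 7, 10, 13, 17] are all distinct, so no two queens attack.

(1,2) (2,9) (3,6) (4,4) (5,7) (6,1) (7,3) (8,5) (9,8)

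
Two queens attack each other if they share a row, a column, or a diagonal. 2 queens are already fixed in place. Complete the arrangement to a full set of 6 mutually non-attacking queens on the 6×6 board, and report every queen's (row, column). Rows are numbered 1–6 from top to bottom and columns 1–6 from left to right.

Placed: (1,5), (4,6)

Row 2: attacked by (1,5)→{4,5,6}; (4,6)→{4,6}. Safe: 1, 2, 3. Place at column 3.
Row 3: attacked by (1,5)→{3,5}; (2,3)→{2,3,4}; (4,6)→{5,6}. Safe: 1. Place at column 1.
Row 5: attacked by (1,5)→{1,5}; (2,3)→{3,6}; (3,1)→{1,3}; (4,6)→{5,6}. Safe: 2, 4. Place at column 4.
Row 6: attacked by (1,5)→{5}; (2,3)→{3}; (3,1)→{1,4}; (4,6)→{4,6}; (5,4)→{3,4,5}. Safe: 2. Place at column 2.
Columns [5, 3, 1, 6, 4, 2], r−c [-4, -1, 2, -2, 1, 4], r+c [6, 5, 4, 10, 9, 8] are all distinct, so no two queens attack.

(1,5) (2,3) (3,1) (4,6) (5,4) (6,2)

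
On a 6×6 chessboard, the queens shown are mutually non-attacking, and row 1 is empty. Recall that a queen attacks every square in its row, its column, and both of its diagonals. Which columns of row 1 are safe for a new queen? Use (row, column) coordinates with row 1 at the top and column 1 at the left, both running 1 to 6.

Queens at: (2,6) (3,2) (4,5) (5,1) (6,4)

columns 3

(2,6) attacks row 1 at column 6 and diagonals 5.
(3,2) attacks row 1 at column 2 and diagonals 4.
(4,5) attacks row 1 at column 5 and diagonals 2.
(5,1) attacks row 1 at column 1 and diagonals 5.
(6,4) attacks row 1 at column 4.
Attacked columns: {1, 2, 4, 5, 6}. Safe: {3}.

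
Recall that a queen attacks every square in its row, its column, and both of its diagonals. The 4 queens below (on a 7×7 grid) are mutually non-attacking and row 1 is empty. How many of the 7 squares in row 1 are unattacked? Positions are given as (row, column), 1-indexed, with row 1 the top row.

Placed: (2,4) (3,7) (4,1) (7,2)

1

(2,4) attacks row 1 at column 4 and diagonals 3, 5.
(3,7) attacks row 1 at column 7 and diagonals 5.
(4,1) attacks row 1 at column 1 and diagonals 4.
(7,2) attacks row 1 at column 2.
Attacked columns: {1, 2, 3, 4, 5, 7}. Safe: {6}.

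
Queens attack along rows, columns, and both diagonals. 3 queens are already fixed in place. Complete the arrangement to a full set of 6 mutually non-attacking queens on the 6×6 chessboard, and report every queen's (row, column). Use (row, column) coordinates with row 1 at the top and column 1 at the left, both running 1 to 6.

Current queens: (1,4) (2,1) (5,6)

(1,4) (2,1) (3,5) (4,2) (5,6) (6,3)

Row 3: attacked by (1,4)→{2,4,6}; (2,1)→{1,2}; (5,6)→{4,6}. Safe: 3, 5. Place at column 5.
Row 4: attacked by (1,4)→{1,4}; (2,1)→{1,3}; (3,5)→{4,5,6}; (5,6)→{5,6}. Safe: 2. Place at column 2.
Row 6: attacked by (1,4)→{4}; (2,1)→{1,5}; (3,5)→{2,5}; (4,2)→{2,4}; (5,6)→{5,6}. Safe: 3. Place at column 3.
Columns [4, 1, 5, 2, 6, 3], r−c [-3, 1, -2, 2, -1, 3], r+c [5, 3, 8, 6, 11, 9] are all distinct, so no two queens attack.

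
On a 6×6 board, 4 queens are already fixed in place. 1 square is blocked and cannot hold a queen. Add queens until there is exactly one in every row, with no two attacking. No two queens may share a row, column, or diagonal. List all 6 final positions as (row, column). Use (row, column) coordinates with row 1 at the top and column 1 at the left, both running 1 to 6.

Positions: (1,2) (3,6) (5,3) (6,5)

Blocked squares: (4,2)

Row 2: attacked by (1,2)→{1,2,3}; (3,6)→{5,6}; (5,3)→{3,6}; (6,5)→{1,5}. Safe: 4. Place at column 4.
Row 4: attacked by (1,2)→{2,5}; (2,4)→{2,4,6}; (3,6)→{5,6}; (5,3)→{2,3,4}; (6,5)→{3,5}. Blocked: 2. Safe: 1. Place at column 1.
Columns [2, 4, 6, 1, 3, 5], r−c [-1, -2, -3, 3, 2, 1], r+c [3, 6, 9, 5, 8, 11] are all distinct, so no two queens attack.

(1,2) (2,4) (3,6) (4,1) (5,3) (6,5)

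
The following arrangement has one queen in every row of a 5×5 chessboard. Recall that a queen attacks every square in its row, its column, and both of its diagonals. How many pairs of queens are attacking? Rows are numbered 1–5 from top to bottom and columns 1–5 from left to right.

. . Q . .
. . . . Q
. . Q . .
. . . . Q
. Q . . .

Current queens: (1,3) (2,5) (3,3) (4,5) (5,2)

3

Same column: (1,3)–(3,3) (column 3); (2,5)–(4,5) (column 5).
Same diagonal: (2,5)–(5,2) (|2−5| = |5−2| = 3).
Total attacking pairs: 3.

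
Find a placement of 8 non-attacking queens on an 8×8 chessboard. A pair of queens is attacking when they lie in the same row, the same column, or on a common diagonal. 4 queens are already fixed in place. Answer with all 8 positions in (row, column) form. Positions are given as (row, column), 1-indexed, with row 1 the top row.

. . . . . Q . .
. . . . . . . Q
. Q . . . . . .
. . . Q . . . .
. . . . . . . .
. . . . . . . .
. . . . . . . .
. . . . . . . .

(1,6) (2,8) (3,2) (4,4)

(1,6) (2,8) (3,2) (4,4) (5,1) (6,7) (7,5) (8,3)

Row 5: attacked by (1,6)→{2,6}; (2,8)→{5,8}; (3,2)→{2,4}; (4,4)→{3,4,5}. Safe: 1, 7. Place at column 1.
Row 6: attacked by (1,6)→{1,6}; (2,8)→{4,8}; (3,2)→{2,5}; (4,4)→{2,4,6}; (5,1)→{1,2}. Safe: 3, 7. Place at column 7.
Row 7: attacked by (1,6)→{6}; (2,8)→{3,8}; (3,2)→{2,6}; (4,4)→{1,4,7}; (5,1)→{1,3}; (6,7)→{6,7,8}. Safe: 5. Place at column 5.
Row 8: attacked by (1,6)→{6}; (2,8)→{2,8}; (3,2)→{2,7}; (4,4)→{4,8}; (5,1)→{1,4}; (6,7)→{5,7}; (7,5)→{4,5,6}. Safe: 3. Place at column 3.
Columns [6, 8, 2, 4, 1, 7, 5, 3], r−c [-5, -6, 1, 0, 4, -1, 2, 5], r+c [7, 10, 5, 8, 6, 13, 12, 11] are all distinct, so no two queens attack.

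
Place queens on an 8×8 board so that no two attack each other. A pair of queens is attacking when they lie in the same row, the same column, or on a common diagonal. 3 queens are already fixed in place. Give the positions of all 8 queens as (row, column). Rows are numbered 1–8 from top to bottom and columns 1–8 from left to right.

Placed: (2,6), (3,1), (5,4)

Row 1: attacked by (2,6)→{5,6,7}; (3,1)→{1,3}; (5,4)→{4,8}. Safe: 2. Place at column 2.
Row 4: attacked by (1,2)→{2,5}; (2,6)→{4,6,8}; (3,1)→{1,2}; (5,4)→{3,4,5}. Safe: 7. Place at column 7.
Row 6: attacked by (1,2)→{2,7}; (2,6)→{2,6}; (3,1)→{1,4}; (4,7)→{5,7}; (5,4)→{3,4,5}. Safe: 8. Place at column 8.
Row 7: attacked by (1,2)→{2,8}; (2,6)→{1,6}; (3,1)→{1,5}; (4,7)→{4,7}; (5,4)→{2,4,6}; (6,8)→{7,8}. Safe: 3. Place at column 3.
Row 8: attacked by (1,2)→{2}; (2,6)→{6}; (3,1)→{1,6}; (4,7)→{3,7}; (5,4)→{1,4,7}; (6,8)→{6,8}; (7,3)→{2,3,4}. Safe: 5. Place at column 5.
Columns [2, 6, 1, 7, 4, 8, 3, 5], r−c [-1, -4, 2, -3, 1, -2, 4, 3], r+c [3, 8, 4, 11, 9, 14, 10, 13] are all distinct, so no two queens attack.

(1,2) (2,6) (3,1) (4,7) (5,4) (6,8) (7,3) (8,5)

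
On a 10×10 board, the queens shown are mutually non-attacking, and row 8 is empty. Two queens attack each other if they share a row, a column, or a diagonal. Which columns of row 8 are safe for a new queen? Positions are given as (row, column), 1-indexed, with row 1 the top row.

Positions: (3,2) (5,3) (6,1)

columns 4, 5, 8, 9, 10

(3,2) attacks row 8 at column 2 and diagonals 7.
(5,3) attacks row 8 at column 3 and diagonals 6.
(6,1) attacks row 8 at column 1 and diagonals 3.
Attacked columns: {1, 2, 3, 6, 7}. Safe: {4, 5, 8, 9, 10}.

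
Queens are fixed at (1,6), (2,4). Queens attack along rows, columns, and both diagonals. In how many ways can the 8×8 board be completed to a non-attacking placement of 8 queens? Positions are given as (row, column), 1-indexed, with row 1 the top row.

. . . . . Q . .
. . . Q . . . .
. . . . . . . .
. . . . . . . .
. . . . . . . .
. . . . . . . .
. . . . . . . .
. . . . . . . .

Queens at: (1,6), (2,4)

4

Branch on row 3: col 1 → 1; col 2 → 1; col 7 → 2.
Sum: 1 + 1 + 2 = 4.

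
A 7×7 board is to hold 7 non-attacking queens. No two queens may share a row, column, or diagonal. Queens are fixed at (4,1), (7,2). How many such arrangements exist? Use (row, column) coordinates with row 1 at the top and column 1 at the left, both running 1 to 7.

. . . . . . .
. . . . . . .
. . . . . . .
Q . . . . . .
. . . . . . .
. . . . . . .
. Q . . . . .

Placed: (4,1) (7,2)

2

Branch on row 1: col 3 → 0; col 5 → 0; col 6 → 1; col 7 → 1.
Sum: 0 + 0 + 1 + 1 = 2.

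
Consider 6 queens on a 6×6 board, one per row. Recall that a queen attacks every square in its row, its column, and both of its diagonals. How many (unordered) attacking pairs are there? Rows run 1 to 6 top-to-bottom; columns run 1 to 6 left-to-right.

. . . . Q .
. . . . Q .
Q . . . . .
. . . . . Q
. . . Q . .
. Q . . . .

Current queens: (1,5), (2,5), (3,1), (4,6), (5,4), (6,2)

1

Same column: (1,5)–(2,5) (column 5).
Total attacking pairs: 1.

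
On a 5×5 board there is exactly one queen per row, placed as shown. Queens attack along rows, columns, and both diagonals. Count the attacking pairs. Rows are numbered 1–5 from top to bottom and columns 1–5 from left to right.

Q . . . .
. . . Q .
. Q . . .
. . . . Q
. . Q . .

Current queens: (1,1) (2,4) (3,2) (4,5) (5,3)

All columns are distinct and no two queens satisfy |Δrow| = |Δcol|, so no pair attacks.

0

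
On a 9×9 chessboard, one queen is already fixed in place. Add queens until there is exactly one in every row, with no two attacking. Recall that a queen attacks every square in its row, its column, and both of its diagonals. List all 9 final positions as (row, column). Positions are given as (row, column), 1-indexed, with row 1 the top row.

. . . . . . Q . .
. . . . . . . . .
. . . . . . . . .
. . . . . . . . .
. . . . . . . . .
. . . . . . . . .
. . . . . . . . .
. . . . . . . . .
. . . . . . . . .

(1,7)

Row 2: attacked by (1,7)→{6,7,8}. Safe: 1, 2, 3, 4, 5, 9. Place at column 9.
Row 3: attacked by (1,7)→{5,7,9}; (2,9)→{8,9}. Safe: 1, 2, 3, 4, 6. Place at column 4.
Row 4: attacked by (1,7)→{4,7}; (2,9)→{7,9}; (3,4)→{3,4,5}. Safe: 1, 2, 6, 8. Place at column 2.
Row 5: attacked by (1,7)→{3,7}; (2,9)→{6,9}; (3,4)→{2,4,6}; (4,2)→{1,2,3}. Safe: 5, 8. Place at column 5.
Row 6: attacked by (1,7)→{2,7}; (2,9)→{5,9}; (3,4)→{1,4,7}; (4,2)→{2,4}; (5,5)→{4,5,6}. Safe: 3, 8. Place at column 8.
Row 7: attacked by (1,7)→{1,7}; (2,9)→{4,9}; (3,4)→{4,8}; (4,2)→{2,5}; (5,5)→{3,5,7}; (6,8)→{7,8,9}. Safe: 6. Place at column 6.
Row 8: attacked by (1,7)→{7}; (2,9)→{3,9}; (3,4)→{4,9}; (4,2)→{2,6}; (5,5)→{2,5,8}; (6,8)→{6,8}; (7,6)→{5,6,7}. Safe: 1. Place at column 1.
Row 9: attacked by (1,7)→{7}; (2,9)→{2,9}; (3,4)→{4}; (4,2)→{2,7}; (5,5)→{1,5,9}; (6,8)→{5,8}; (7,6)→{4,6,8}; (8,1)→{1,2}. Safe: 3. Place at column 3.
Columns [7, 9, 4, 2, 5, 8, 6, 1, 3], r−c [-6, -7, -1, 2, 0, -2, 1, 7, 6], r+c [8, 11, 7, 6, 10, 14, 13, 9, 12] are all distinct, so no two queens attack.

(1,7) (2,9) (3,4) (4,2) (5,5) (6,8) (7,6) (8,1) (9,3)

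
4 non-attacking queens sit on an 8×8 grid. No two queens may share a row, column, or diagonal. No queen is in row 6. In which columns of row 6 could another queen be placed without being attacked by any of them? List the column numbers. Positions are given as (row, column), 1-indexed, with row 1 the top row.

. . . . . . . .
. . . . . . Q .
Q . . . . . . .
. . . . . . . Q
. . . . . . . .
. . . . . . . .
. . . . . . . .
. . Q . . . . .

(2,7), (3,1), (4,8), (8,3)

(2,7) attacks row 6 at column 7 and diagonals 3.
(3,1) attacks row 6 at column 1 and diagonals 4.
(4,8) attacks row 6 at column 8 and diagonals 6.
(8,3) attacks row 6 at column 3 and diagonals 1, 5.
Attacked columns: {1, 3, 4, 5, 6, 7, 8}. Safe: {2}.

columns 2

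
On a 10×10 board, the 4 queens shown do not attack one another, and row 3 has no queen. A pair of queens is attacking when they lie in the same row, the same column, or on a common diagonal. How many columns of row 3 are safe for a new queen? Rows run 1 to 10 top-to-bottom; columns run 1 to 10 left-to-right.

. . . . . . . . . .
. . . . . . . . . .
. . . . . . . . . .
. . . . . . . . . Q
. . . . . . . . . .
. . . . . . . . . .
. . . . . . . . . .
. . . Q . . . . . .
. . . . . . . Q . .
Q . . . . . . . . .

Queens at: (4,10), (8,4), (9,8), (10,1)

4

(4,10) attacks row 3 at column 10 and diagonals 9.
(8,4) attacks row 3 at column 4 and diagonals 9.
(9,8) attacks row 3 at column 8 and diagonals 2.
(10,1) attacks row 3 at column 1 and diagonals 8.
Attacked columns: {1, 2, 4, 8, 9, 10}. Safe: {3, 5, 6, 7}.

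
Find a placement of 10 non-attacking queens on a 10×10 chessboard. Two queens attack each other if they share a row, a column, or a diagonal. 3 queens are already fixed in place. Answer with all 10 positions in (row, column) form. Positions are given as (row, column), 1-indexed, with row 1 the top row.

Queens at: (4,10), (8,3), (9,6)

(1,1) (2,5) (3,7) (4,10) (5,4) (6,2) (7,9) (8,3) (9,6) (10,8)

Row 1: attacked by (4,10)→{7,10}; (8,3)→{3,10}; (9,6)→{6}. Safe: 1, 2, 4, 5, 8, 9. Place at column 1.
Row 2: attacked by (1,1)→{1,2}; (4,10)→{8,10}; (8,3)→{3,9}; (9,6)→{6}. Safe: 4, 5, 7. Place at column 5.
Row 3: attacked by (1,1)→{1,3}; (2,5)→{4,5,6}; (4,10)→{9,10}; (8,3)→{3,8}; (9,6)→{6}. Safe: 2, 7. Place at column 7.
Row 5: attacked by (1,1)→{1,5}; (2,5)→{2,5,8}; (3,7)→{5,7,9}; (4,10)→{9,10}; (8,3)→{3,6}; (9,6)→{2,6,10}. Safe: 4. Place at column 4.
Row 6: attacked by (1,1)→{1,6}; (2,5)→{1,5,9}; (3,7)→{4,7,10}; (4,10)→{8,10}; (5,4)→{3,4,5}; (8,3)→{1,3,5}; (9,6)→{3,6,9}. Safe: 2. Place at column 2.
Row 7: attacked by (1,1)→{1,7}; (2,5)→{5,10}; (3,7)→{3,7}; (4,10)→{7,10}; (5,4)→{2,4,6}; (6,2)→{1,2,3}; (8,3)→{2,3,4}; (9,6)→{4,6,8}. Safe: 9. Place at column 9.
Row 10: attacked by (1,1)→{1,10}; (2,5)→{5}; (3,7)→{7}; (4,10)→{4,10}; (5,4)→{4,9}; (6,2)→{2,6}; (7,9)→{6,9}; (8,3)→{1,3,5}; (9,6)→{5,6,7}. Safe: 8. Place at column 8.
Columns [1, 5, 7, 10, 4, 2, 9, 3, 6, 8], r−c [0, -3, -4, -6, 1, 4, -2, 5, 3, 2], r+c [2, 7, 10, 14, 9, 8, 16, 11, 15, 18] are all distinct, so no two queens attack.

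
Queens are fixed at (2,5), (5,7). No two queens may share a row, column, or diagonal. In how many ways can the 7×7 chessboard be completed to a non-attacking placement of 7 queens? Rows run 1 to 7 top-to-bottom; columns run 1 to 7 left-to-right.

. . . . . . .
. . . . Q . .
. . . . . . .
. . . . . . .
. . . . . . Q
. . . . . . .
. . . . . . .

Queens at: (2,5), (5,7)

Branch on row 1: col 1 → 0; col 2 → 2.
Sum: 0 + 2 = 2.

2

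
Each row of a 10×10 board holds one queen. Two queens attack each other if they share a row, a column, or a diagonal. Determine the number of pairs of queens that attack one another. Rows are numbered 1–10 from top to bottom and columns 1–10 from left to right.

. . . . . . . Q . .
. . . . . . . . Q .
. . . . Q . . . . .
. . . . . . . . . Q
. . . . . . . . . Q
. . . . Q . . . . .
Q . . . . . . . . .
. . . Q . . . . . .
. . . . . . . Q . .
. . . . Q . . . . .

Same column: (1,8)–(9,8) (column 8); (3,5)–(6,5) (column 5); (3,5)–(10,5) (column 5); (4,10)–(5,10) (column 10); (6,5)–(10,5) (column 5).
Same diagonal: (1,8)–(2,9) (|1−2| = |8−9| = 1); (2,9)–(6,5) (|2−6| = |9−5| = 4); (3,5)–(7,1) (|3−7| = |5−1| = 4); (5,10)–(10,5) (|5−10| = |10−5| = 5); (6,5)–(9,8) (|6−9| = |5−8| = 3).
Total attacking pairs: 10.

10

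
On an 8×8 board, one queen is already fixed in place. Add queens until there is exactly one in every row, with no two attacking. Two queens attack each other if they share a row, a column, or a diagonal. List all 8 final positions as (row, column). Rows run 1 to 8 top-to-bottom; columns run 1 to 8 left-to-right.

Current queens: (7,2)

(1,7) (2,5) (3,3) (4,1) (5,6) (6,8) (7,2) (8,4)

Row 1: attacked by (7,2)→{2,8}. Safe: 1, 3, 4, 5, 6, 7. Place at column 7.
Row 2: attacked by (1,7)→{6,7,8}; (7,2)→{2,7}. Safe: 1, 3, 4, 5. Place at column 5.
Row 3: attacked by (1,7)→{5,7}; (2,5)→{4,5,6}; (7,2)→{2,6}. Safe: 1, 3, 8. Place at column 3.
Row 4: attacked by (1,7)→{4,7}; (2,5)→{3,5,7}; (3,3)→{2,3,4}; (7,2)→{2,5}. Safe: 1, 6, 8. Place at column 1.
Row 5: attacked by (1,7)→{3,7}; (2,5)→{2,5,8}; (3,3)→{1,3,5}; (4,1)→{1,2}; (7,2)→{2,4}. Safe: 6. Place at column 6.
Row 6: attacked by (1,7)→{2,7}; (2,5)→{1,5}; (3,3)→{3,6}; (4,1)→{1,3}; (5,6)→{5,6,7}; (7,2)→{1,2,3}. Safe: 4, 8. Place at column 8.
Row 8: attacked by (1,7)→{7}; (2,5)→{5}; (3,3)→{3,8}; (4,1)→{1,5}; (5,6)→{3,6}; (6,8)→{6,8}; (7,2)→{1,2,3}. Safe: 4. Place at column 4.
Columns [7, 5, 3, 1, 6, 8, 2, 4], r−c [-6, -3, 0, 3, -1, -2, 5, 4], r+c [8, 7, 6, 5, 11, 14, 9, 12] are all distinct, so no two queens attack.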